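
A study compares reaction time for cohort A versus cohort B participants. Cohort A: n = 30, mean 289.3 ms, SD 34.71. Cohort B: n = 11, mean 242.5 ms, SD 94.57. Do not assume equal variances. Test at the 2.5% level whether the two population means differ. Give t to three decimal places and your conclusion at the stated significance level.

t = 1.602; fail to reject H0

Let group 1 = cohort A, group 2 = cohort B. H0: μ_1 = μ_2; H1: μ_1 ≠ μ_2 (Welch's two-sample t-test, two-sided).
t = (x̄_1 − x̄_2)/√(s_1²/n_1 + s_2²/n_2) = (289.3 − 242.5)/√(34.71²/30 + 94.57²/11) = 1.602
Welch–Satterthwaite df ≈ 11.00
Two-sided p-value ≈ 0.137
Since p ≈ 0.137 > α = 0.025, fail to reject H0; the data do not provide sufficient evidence against H0.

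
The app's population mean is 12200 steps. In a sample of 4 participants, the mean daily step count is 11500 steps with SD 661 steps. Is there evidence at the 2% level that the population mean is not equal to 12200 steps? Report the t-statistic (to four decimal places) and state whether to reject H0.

t = -2.1180; fail to reject H0

H0: μ = 12200; H1: μ ≠ 12200 (one-sample t-test, two-sided).
t = (x̄ − μ₀)/(s/√n) = (11500 − 12200)/(661/√4) = -2.1180
df = n − 1 = 3
Two-sided p-value ≈ 0.1244
Since p ≈ 0.1244 > α = 0.02, fail to reject H0; the evidence is not statistically significant.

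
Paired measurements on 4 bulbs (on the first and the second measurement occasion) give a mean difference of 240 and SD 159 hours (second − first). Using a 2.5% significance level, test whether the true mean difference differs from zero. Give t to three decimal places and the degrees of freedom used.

t = 3.019, df = 3

H0: μ_d = 0; H1: μ_d ≠ 0 (paired t-test on the differences, two-sided).
t = d̄/(s_d/√n) = 240/(159/√4) = 3.019
df = n − 1 = 3
Two-sided p-value ≈ 0.057
Since p ≈ 0.057 > α = 0.025, fail to reject H0; the data do not provide sufficient evidence against H0.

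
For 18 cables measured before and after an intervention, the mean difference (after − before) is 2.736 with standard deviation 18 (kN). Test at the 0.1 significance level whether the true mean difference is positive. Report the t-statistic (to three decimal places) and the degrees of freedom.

H0: μ_d = 0; H1: μ_d > 0 (paired t-test on the differences, right-tailed).
t = d̄/(s_d/√n) = 2.736/(18/√18) = 0.645
df = n − 1 = 17
p-value = P(T ≥ 0.645) ≈ 0.2638
Since p ≈ 0.2638 > α = 0.1, fail to reject H0; the data do not provide sufficient evidence against H0.

t = 0.645, df = 17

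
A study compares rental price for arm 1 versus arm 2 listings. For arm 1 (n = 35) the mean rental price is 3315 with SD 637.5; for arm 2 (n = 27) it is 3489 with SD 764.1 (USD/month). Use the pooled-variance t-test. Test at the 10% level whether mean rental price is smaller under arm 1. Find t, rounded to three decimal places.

-0.977

Let group 1 = arm 1, group 2 = arm 2. H0: μ_1 = μ_2; H1: μ_1 < μ_2 (two-sample pooled-variance t-test, left-tailed).
s_p² = [(35−1)·637.5² + (27−1)·764.1²]/(35+27−2) = 483298
t = (3315 − 3489)/√[483298·(1/35 + 1/27)] = -0.977
df = n₁ + n₂ − 2 = 60
p-value = P(T ≤ -0.977) ≈ 0.1662
Since p ≈ 0.1662 > α = 0.1, fail to reject H0; the evidence is not statistically significant.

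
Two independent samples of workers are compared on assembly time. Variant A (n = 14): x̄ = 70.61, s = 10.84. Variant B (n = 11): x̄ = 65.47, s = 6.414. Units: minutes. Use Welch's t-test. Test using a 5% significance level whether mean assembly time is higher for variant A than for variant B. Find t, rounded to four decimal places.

1.4756

Let group 1 = variant A, group 2 = variant B. H0: μ_1 = μ_2; H1: μ_1 > μ_2 (Welch's two-sample t-test, right-tailed).
t = (x̄_1 − x̄_2)/√(s_1²/n_1 + s_2²/n_2) = (70.61 − 65.47)/√(10.84²/14 + 6.414²/11) = 1.4756
Welch–Satterthwaite df ≈ 21.59
p-value = P(T ≥ 1.4756) ≈ 0.0772
Since p ≈ 0.0772 > α = 0.05, fail to reject H0; the evidence is not statistically significant.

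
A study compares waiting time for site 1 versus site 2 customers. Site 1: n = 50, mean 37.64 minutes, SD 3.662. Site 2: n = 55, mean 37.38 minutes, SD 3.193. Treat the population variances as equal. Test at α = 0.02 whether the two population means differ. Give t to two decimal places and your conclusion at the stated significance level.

t = 0.39; fail to reject H0

Let group 1 = site 1, group 2 = site 2. H0: μ_1 = μ_2; H1: μ_1 ≠ μ_2 (two-sample pooled-variance t-test, two-sided).
s_p² = [(50−1)·3.662² + (55−1)·3.193²]/(50+55−2) = 11.7247
t = (37.64 − 37.38)/√[11.7247·(1/50 + 1/55)] = 0.39
df = n₁ + n₂ − 2 = 103
Two-sided p-value ≈ 0.698
Since p ≈ 0.698 > α = 0.02, fail to reject H0; the evidence is not statistically significant.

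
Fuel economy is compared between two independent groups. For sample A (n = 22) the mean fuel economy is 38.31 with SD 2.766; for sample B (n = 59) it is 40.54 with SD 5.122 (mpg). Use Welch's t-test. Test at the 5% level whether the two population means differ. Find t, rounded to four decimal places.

Let group 1 = sample A, group 2 = sample B. H0: μ_1 = μ_2; H1: μ_1 ≠ μ_2 (Welch's two-sample t-test, two-sided).
t = (x̄_1 − x̄_2)/√(s_1²/n_1 + s_2²/n_2) = (38.31 − 40.54)/√(2.766²/22 + 5.122²/59) = -2.5051
Welch–Satterthwaite df ≈ 68.49
Two-sided p-value ≈ 0.015
Since p ≈ 0.015 < α = 0.05, reject H0; the data support H1.

-2.5051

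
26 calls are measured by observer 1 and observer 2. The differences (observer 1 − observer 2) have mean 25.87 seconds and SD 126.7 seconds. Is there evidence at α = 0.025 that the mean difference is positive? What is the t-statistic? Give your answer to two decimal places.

H0: μ_d = 0; H1: μ_d > 0 (paired t-test on the differences, right-tailed).
t = d̄/(s_d/√n) = 25.87/(126.7/√26) = 1.04
df = n − 1 = 25
p-value = P(T ≥ 1.04) ≈ 0.154
Since p ≈ 0.154 > α = 0.025, fail to reject H0; the data do not provide sufficient evidence against H0.

1.04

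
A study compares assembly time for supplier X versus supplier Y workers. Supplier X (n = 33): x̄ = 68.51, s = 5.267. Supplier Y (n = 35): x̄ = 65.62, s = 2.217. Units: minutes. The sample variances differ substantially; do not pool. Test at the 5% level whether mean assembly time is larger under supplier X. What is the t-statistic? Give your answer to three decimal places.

2.918

Let group 1 = supplier X, group 2 = supplier Y. H0: μ_1 = μ_2; H1: μ_1 > μ_2 (Welch's two-sample t-test, right-tailed).
t = (x̄_1 − x̄_2)/√(s_1²/n_1 + s_2²/n_2) = (68.51 − 65.62)/√(5.267²/33 + 2.217²/35) = 2.918
Welch–Satterthwaite df ≈ 42.47
p-value = P(T ≥ 2.918) ≈ 0.003
Since p ≈ 0.003 < α = 0.05, reject H0; the data support H1.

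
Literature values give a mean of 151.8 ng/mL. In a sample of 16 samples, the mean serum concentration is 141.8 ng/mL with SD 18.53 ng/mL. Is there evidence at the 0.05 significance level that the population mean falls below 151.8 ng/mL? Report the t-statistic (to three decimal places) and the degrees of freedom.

H0: μ = 151.8; H1: μ < 151.8 (one-sample t-test, left-tailed).
t = (x̄ − μ₀)/(s/√n) = (141.8 − 151.8)/(18.53/√16) = -2.159
df = n − 1 = 15
p-value = P(T ≤ -2.159) ≈ 0.0237
Since p ≈ 0.0237 < α = 0.05, reject H0; the evidence is statistically significant.

t = -2.159, df = 15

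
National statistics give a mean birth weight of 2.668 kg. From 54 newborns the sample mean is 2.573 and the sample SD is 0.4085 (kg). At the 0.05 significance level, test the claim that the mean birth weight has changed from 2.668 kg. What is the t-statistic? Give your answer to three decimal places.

H0: μ = 2.668; H1: μ ≠ 2.668 (one-sample t-test, two-sided).
t = (x̄ − μ₀)/(s/√n) = (2.573 − 2.668)/(0.4085/√54) = -1.709
df = n − 1 = 53
Two-sided p-value ≈ 0.093
Since p ≈ 0.093 > α = 0.05, fail to reject H0; the data do not provide sufficient evidence against H0.

-1.709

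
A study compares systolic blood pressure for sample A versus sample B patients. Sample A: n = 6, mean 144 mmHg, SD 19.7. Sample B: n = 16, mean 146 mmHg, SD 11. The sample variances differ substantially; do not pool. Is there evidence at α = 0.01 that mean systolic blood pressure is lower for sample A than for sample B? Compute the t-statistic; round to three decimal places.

-0.235

Let group 1 = sample A, group 2 = sample B. H0: μ_1 = μ_2; H1: μ_1 < μ_2 (Welch's two-sample t-test, left-tailed).
t = (x̄_1 − x̄_2)/√(s_1²/n_1 + s_2²/n_2) = (144 − 146)/√(19.7²/6 + 11²/16) = -0.235
Welch–Satterthwaite df ≈ 6.21
p-value = P(T ≤ -0.235) ≈ 0.411
Since p ≈ 0.411 > α = 0.01, fail to reject H0; the data do not provide sufficient evidence against H0.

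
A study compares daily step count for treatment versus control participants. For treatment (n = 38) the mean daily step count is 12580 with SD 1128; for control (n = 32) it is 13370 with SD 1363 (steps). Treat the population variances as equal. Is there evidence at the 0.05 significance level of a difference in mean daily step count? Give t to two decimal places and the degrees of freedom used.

Let group 1 = treatment, group 2 = control. H0: μ_1 = μ_2; H1: μ_1 ≠ μ_2 (two-sample pooled-variance t-test, two-sided).
s_p² = [(38−1)·1128² + (32−1)·1363²]/(38+32−2) = 1539250
t = (12580 − 13370)/√[1539250·(1/38 + 1/32)] = -2.65
df = n₁ + n₂ − 2 = 68
Two-sided p-value ≈ 0.0099
Since p ≈ 0.0099 < α = 0.05, reject H0; the evidence is statistically significant.

t = -2.65, df = 68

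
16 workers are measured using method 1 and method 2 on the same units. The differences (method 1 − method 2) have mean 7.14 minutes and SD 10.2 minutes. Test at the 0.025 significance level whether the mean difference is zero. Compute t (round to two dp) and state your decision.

H0: μ_d = 0; H1: μ_d ≠ 0 (paired t-test on the differences, two-sided).
t = d̄/(s_d/√n) = 7.14/(10.2/√16) = 2.80
df = n − 1 = 15
Two-sided p-value ≈ 0.013
Since p ≈ 0.013 < α = 0.025, reject H0; the evidence is statistically significant.

t = 2.80; reject H0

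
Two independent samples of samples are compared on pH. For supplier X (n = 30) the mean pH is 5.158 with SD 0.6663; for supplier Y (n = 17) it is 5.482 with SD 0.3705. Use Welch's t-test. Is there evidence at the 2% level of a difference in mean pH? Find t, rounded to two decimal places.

Let group 1 = supplier X, group 2 = supplier Y. H0: μ_1 = μ_2; H1: μ_1 ≠ μ_2 (Welch's two-sample t-test, two-sided).
t = (x̄_1 − x̄_2)/√(s_1²/n_1 + s_2²/n_2) = (5.158 − 5.482)/√(0.6663²/30 + 0.3705²/17) = -2.14
Welch–Satterthwaite df ≈ 45.00
Two-sided p-value ≈ 0.0376
Since p ≈ 0.0376 > α = 0.02, fail to reject H0; the evidence is not statistically significant.

-2.14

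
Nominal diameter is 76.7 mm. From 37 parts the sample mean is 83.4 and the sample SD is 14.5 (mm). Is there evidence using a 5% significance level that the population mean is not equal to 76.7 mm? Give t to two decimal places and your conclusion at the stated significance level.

t = 2.81; reject H0

H0: μ = 76.7; H1: μ ≠ 76.7 (one-sample t-test, two-sided).
t = (x̄ − μ₀)/(s/√n) = (83.4 − 76.7)/(14.5/√37) = 2.81
df = n − 1 = 36
Two-sided p-value ≈ 0.0079
Since p ≈ 0.0079 < α = 0.05, reject H0; the evidence is statistically significant.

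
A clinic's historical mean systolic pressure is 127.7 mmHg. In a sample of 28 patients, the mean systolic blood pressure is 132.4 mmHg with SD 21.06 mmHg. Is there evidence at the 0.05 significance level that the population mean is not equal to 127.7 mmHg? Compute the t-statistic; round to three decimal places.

H0: μ = 127.7; H1: μ ≠ 127.7 (one-sample t-test, two-sided).
t = (x̄ − μ₀)/(s/√n) = (132.4 − 127.7)/(21.06/√28) = 1.181
df = n − 1 = 27
Two-sided p-value ≈ 0.248
Since p ≈ 0.248 > α = 0.05, fail to reject H0; the evidence is not statistically significant.

1.181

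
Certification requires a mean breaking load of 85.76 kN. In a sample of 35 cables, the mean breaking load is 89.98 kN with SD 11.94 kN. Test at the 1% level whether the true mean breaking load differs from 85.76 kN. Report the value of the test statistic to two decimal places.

2.09

H0: μ = 85.76; H1: μ ≠ 85.76 (one-sample t-test, two-sided).
t = (x̄ − μ₀)/(s/√n) = (89.98 − 85.76)/(11.94/√35) = 2.09
df = n − 1 = 34
Two-sided p-value ≈ 0.044
Since p ≈ 0.044 > α = 0.01, fail to reject H0; the data do not provide sufficient evidence against H0.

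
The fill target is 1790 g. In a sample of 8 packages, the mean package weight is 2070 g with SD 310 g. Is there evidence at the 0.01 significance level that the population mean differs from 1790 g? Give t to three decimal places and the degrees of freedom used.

t = 2.555, df = 7

H0: μ = 1790; H1: μ ≠ 1790 (one-sample t-test, two-sided).
t = (x̄ − μ₀)/(s/√n) = (2070 − 1790)/(310/√8) = 2.555
df = n − 1 = 7
Two-sided p-value ≈ 0.0378
Since p ≈ 0.0378 > α = 0.01, fail to reject H0; the evidence is not statistically significant.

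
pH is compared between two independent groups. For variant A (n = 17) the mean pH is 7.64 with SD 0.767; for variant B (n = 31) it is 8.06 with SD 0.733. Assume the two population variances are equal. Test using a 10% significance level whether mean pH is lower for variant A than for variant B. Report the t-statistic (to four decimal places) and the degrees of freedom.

Let group 1 = variant A, group 2 = variant B. H0: μ_1 = μ_2; H1: μ_1 < μ_2 (two-sample pooled-variance t-test, left-tailed).
s_p² = [(17−1)·0.767² + (31−1)·0.733²]/(17+31−2) = 0.555028
t = (7.64 − 8.06)/√[0.555028·(1/17 + 1/31)] = -1.8680
df = n₁ + n₂ − 2 = 46
p-value = P(T ≤ -1.8680) ≈ 0.034
Since p ≈ 0.034 < α = 0.1, reject H0; the data support H1.

t = -1.8680, df = 46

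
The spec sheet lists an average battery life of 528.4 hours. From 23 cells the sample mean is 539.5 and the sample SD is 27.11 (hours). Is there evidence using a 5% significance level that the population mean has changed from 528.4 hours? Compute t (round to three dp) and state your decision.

t = 1.964; fail to reject H0

H0: μ = 528.4; H1: μ ≠ 528.4 (one-sample t-test, two-sided).
t = (x̄ − μ₀)/(s/√n) = (539.5 − 528.4)/(27.11/√23) = 1.964
df = n − 1 = 22
Two-sided p-value ≈ 0.062
Since p ≈ 0.062 > α = 0.05, fail to reject H0; the data do not provide sufficient evidence against H0.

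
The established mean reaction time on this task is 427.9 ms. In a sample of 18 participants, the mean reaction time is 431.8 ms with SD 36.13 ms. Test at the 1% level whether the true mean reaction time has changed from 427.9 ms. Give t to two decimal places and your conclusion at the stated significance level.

t = 0.46; fail to reject H0

H0: μ = 427.9; H1: μ ≠ 427.9 (one-sample t-test, two-sided).
t = (x̄ − μ₀)/(s/√n) = (431.8 − 427.9)/(36.13/√18) = 0.46
df = n − 1 = 17
Two-sided p-value ≈ 0.6528
Since p ≈ 0.6528 > α = 0.01, fail to reject H0; the evidence is not statistically significant.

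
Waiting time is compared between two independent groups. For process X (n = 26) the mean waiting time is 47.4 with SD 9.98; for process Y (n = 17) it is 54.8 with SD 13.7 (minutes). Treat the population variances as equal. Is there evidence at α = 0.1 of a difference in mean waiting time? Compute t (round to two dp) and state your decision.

t = -2.05; reject H0

Let group 1 = process X, group 2 = process Y. H0: μ_1 = μ_2; H1: μ_1 ≠ μ_2 (two-sample pooled-variance t-test, two-sided).
s_p² = [(26−1)·9.98² + (17−1)·13.7²]/(26+17−2) = 133.977
t = (47.4 − 54.8)/√[133.977·(1/26 + 1/17)] = -2.05
df = n₁ + n₂ − 2 = 41
Two-sided p-value ≈ 0.047
Since p ≈ 0.047 < α = 0.1, reject H0; the data support H1.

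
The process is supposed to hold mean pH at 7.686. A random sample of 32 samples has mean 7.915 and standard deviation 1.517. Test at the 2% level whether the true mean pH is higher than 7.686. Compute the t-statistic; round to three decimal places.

0.854

H0: μ = 7.686; H1: μ > 7.686 (one-sample t-test, right-tailed).
t = (x̄ − μ₀)/(s/√n) = (7.915 − 7.686)/(1.517/√32) = 0.854
df = n − 1 = 31
p-value = P(T ≥ 0.854) ≈ 0.1998
Since p ≈ 0.1998 > α = 0.02, fail to reject H0; the data do not provide sufficient evidence against H0.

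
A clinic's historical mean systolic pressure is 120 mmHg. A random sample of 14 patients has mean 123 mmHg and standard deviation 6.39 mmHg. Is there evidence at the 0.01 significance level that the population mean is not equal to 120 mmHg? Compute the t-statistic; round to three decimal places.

1.757

H0: μ = 120; H1: μ ≠ 120 (one-sample t-test, two-sided).
t = (x̄ − μ₀)/(s/√n) = (123 − 120)/(6.39/√14) = 1.757
df = n − 1 = 13
Two-sided p-value ≈ 0.1025
Since p ≈ 0.1025 > α = 0.01, fail to reject H0; the data do not provide sufficient evidence against H0.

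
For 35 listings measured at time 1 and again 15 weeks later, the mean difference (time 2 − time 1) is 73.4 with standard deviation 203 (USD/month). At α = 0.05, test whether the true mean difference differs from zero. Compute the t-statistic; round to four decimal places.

H0: μ_d = 0; H1: μ_d ≠ 0 (paired t-test on the differences, two-sided).
t = d̄/(s_d/√n) = 73.4/(203/√35) = 2.1391
df = n − 1 = 34
Two-sided p-value ≈ 0.0397
Since p ≈ 0.0397 < α = 0.05, reject H0; the evidence is statistically significant.

2.1391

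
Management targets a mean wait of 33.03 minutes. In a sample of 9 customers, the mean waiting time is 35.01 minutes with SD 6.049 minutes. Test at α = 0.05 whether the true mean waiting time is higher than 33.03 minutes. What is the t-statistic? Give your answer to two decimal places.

H0: μ = 33.03; H1: μ > 33.03 (one-sample t-test, right-tailed).
t = (x̄ − μ₀)/(s/√n) = (35.01 − 33.03)/(6.049/√9) = 0.98
df = n − 1 = 8
p-value = P(T ≥ 0.98) ≈ 0.1774
Since p ≈ 0.1774 > α = 0.05, fail to reject H0; the data do not provide sufficient evidence against H0.

0.98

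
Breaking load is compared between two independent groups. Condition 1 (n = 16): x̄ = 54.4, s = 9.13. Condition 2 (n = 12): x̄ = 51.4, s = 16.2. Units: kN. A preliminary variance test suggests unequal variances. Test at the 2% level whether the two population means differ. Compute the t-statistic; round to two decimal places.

0.58

Let group 1 = condition 1, group 2 = condition 2. H0: μ_1 = μ_2; H1: μ_1 ≠ μ_2 (Welch's two-sample t-test, two-sided).
t = (x̄_1 − x̄_2)/√(s_1²/n_1 + s_2²/n_2) = (54.4 − 51.4)/√(9.13²/16 + 16.2²/12) = 0.58
Welch–Satterthwaite df ≈ 16.19
Two-sided p-value ≈ 0.5722
Since p ≈ 0.5722 > α = 0.02, fail to reject H0; the evidence is not statistically significant.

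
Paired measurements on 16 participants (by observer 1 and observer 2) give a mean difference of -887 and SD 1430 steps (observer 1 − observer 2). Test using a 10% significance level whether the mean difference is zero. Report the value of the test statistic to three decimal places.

-2.481

H0: μ_d = 0; H1: μ_d ≠ 0 (paired t-test on the differences, two-sided).
t = d̄/(s_d/√n) = -887/(1430/√16) = -2.481
df = n − 1 = 15
Two-sided p-value ≈ 0.0254
Since p ≈ 0.0254 < α = 0.1, reject H0; the evidence is statistically significant.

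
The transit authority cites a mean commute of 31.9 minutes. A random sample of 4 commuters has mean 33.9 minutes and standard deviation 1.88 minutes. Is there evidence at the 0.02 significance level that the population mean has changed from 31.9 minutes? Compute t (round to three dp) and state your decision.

H0: μ = 31.9; H1: μ ≠ 31.9 (one-sample t-test, two-sided).
t = (x̄ − μ₀)/(s/√n) = (33.9 − 31.9)/(1.88/√4) = 2.128
df = n − 1 = 3
Two-sided p-value ≈ 0.123
Since p ≈ 0.123 > α = 0.02, fail to reject H0; the data do not provide sufficient evidence against H0.

t = 2.128; fail to reject H0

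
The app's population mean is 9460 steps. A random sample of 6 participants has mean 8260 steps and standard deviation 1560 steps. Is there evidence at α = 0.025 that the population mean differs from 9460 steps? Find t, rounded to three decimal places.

H0: μ = 9460; H1: μ ≠ 9460 (one-sample t-test, two-sided).
t = (x̄ − μ₀)/(s/√n) = (8260 − 9460)/(1560/√6) = -1.884
df = n − 1 = 5
Two-sided p-value ≈ 0.1182
Since p ≈ 0.1182 > α = 0.025, fail to reject H0; the evidence is not statistically significant.

-1.884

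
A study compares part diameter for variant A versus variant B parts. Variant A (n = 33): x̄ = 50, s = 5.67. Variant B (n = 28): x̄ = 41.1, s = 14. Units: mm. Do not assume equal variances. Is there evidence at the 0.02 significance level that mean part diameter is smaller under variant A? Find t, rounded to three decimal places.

3.152

Let group 1 = variant A, group 2 = variant B. H0: μ_1 = μ_2; H1: μ_1 < μ_2 (Welch's two-sample t-test, left-tailed).
t = (x̄_1 − x̄_2)/√(s_1²/n_1 + s_2²/n_2) = (50 − 41.1)/√(5.67²/33 + 14²/28) = 3.152
Welch–Satterthwaite df ≈ 34.47
p-value = P(T ≤ 3.152) ≈ 0.998
Since p ≈ 0.998 > α = 0.02, fail to reject H0; the evidence is not statistically significant.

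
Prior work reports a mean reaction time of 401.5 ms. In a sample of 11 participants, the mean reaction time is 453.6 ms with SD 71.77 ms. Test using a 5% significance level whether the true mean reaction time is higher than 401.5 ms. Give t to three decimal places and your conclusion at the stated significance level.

H0: μ = 401.5; H1: μ > 401.5 (one-sample t-test, right-tailed).
t = (x̄ − μ₀)/(s/√n) = (453.6 − 401.5)/(71.77/√11) = 2.408
df = n − 1 = 10
p-value = P(T ≥ 2.408) ≈ 0.0184
Since p ≈ 0.0184 < α = 0.05, reject H0; the evidence is statistically significant.

t = 2.408; reject H0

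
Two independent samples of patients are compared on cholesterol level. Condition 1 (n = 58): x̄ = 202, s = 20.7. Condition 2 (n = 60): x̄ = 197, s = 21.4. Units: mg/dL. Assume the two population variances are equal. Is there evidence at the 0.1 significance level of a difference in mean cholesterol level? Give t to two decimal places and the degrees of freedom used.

t = 1.29, df = 116

Let group 1 = condition 1, group 2 = condition 2. H0: μ_1 = μ_2; H1: μ_1 ≠ μ_2 (two-sample pooled-variance t-test, two-sided).
s_p² = [(58−1)·20.7² + (60−1)·21.4²]/(58+60−2) = 443.479
t = (202 − 197)/√[443.479·(1/58 + 1/60)] = 1.29
df = n₁ + n₂ − 2 = 116
Two-sided p-value ≈ 0.200
Since p ≈ 0.200 > α = 0.1, fail to reject H0; the data do not provide sufficient evidence against H0.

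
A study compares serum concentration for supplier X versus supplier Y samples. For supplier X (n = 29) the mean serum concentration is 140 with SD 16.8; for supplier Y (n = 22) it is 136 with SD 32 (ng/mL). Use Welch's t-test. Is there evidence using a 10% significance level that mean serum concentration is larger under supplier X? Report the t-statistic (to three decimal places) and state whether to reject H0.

t = 0.533; fail to reject H0

Let group 1 = supplier X, group 2 = supplier Y. H0: μ_1 = μ_2; H1: μ_1 > μ_2 (Welch's two-sample t-test, right-tailed).
t = (x̄_1 − x̄_2)/√(s_1²/n_1 + s_2²/n_2) = (140 − 136)/√(16.8²/29 + 32²/22) = 0.533
Welch–Satterthwaite df ≈ 29.73
p-value = P(T ≥ 0.533) ≈ 0.2989
Since p ≈ 0.2989 > α = 0.1, fail to reject H0; the evidence is not statistically significant.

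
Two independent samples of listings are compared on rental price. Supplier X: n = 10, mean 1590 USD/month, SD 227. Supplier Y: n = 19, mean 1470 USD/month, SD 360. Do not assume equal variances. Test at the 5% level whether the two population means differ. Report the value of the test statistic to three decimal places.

1.097

Let group 1 = supplier X, group 2 = supplier Y. H0: μ_1 = μ_2; H1: μ_1 ≠ μ_2 (Welch's two-sample t-test, two-sided).
t = (x̄_1 − x̄_2)/√(s_1²/n_1 + s_2²/n_2) = (1590 − 1470)/√(227²/10 + 360²/19) = 1.097
Welch–Satterthwaite df ≈ 25.90
Two-sided p-value ≈ 0.2829
Since p ≈ 0.2829 > α = 0.05, fail to reject H0; the evidence is not statistically significant.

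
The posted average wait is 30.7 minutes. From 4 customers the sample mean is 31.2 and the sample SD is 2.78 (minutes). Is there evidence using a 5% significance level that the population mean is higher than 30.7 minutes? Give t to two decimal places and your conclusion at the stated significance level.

H0: μ = 30.7; H1: μ > 30.7 (one-sample t-test, right-tailed).
t = (x̄ − μ₀)/(s/√n) = (31.2 − 30.7)/(2.78/√4) = 0.36
df = n − 1 = 3
p-value = P(T ≥ 0.36) ≈ 0.371
Since p ≈ 0.371 > α = 0.05, fail to reject H0; the evidence is not statistically significant.

t = 0.36; fail to reject H0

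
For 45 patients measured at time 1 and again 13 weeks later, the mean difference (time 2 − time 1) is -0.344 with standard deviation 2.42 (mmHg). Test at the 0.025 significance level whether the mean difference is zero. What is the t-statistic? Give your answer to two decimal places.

H0: μ_d = 0; H1: μ_d ≠ 0 (paired t-test on the differences, two-sided).
t = d̄/(s_d/√n) = -0.344/(2.42/√45) = -0.95
df = n − 1 = 44
Two-sided p-value ≈ 0.3455
Since p ≈ 0.3455 > α = 0.025, fail to reject H0; the data do not provide sufficient evidence against H0.

-0.95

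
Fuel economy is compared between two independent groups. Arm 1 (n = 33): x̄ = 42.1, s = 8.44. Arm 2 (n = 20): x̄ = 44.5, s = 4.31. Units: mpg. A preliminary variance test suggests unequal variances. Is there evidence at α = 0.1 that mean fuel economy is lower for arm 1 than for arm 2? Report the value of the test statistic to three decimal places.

-1.366

Let group 1 = arm 1, group 2 = arm 2. H0: μ_1 = μ_2; H1: μ_1 < μ_2 (Welch's two-sample t-test, left-tailed).
t = (x̄_1 − x̄_2)/√(s_1²/n_1 + s_2²/n_2) = (42.1 − 44.5)/√(8.44²/33 + 4.31²/20) = -1.366
Welch–Satterthwaite df ≈ 49.90
p-value = P(T ≤ -1.366) ≈ 0.0890
Since p ≈ 0.0890 < α = 0.1, reject H0; the data support H1.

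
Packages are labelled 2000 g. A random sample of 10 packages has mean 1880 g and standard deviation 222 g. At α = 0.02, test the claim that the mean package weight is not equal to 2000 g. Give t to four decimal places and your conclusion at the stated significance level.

H0: μ = 2000; H1: μ ≠ 2000 (one-sample t-test, two-sided).
t = (x̄ − μ₀)/(s/√n) = (1880 − 2000)/(222/√10) = -1.7093
df = n − 1 = 9
Two-sided p-value ≈ 0.122
Since p ≈ 0.122 > α = 0.02, fail to reject H0; the data do not provide sufficient evidence against H0.

t = -1.7093; fail to reject H0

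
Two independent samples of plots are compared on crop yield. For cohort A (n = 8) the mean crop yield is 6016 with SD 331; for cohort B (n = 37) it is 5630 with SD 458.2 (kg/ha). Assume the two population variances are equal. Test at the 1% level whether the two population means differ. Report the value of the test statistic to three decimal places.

Let group 1 = cohort A, group 2 = cohort B. H0: μ_1 = μ_2; H1: μ_1 ≠ μ_2 (two-sample pooled-variance t-test, two-sided).
s_p² = [(8−1)·331² + (37−1)·458.2²]/(8+37−2) = 193605
t = (6016 − 5630)/√[193605·(1/8 + 1/37)] = 2.250
df = n₁ + n₂ − 2 = 43
Two-sided p-value ≈ 0.030
Since p ≈ 0.030 > α = 0.01, fail to reject H0; the evidence is not statistically significant.

2.250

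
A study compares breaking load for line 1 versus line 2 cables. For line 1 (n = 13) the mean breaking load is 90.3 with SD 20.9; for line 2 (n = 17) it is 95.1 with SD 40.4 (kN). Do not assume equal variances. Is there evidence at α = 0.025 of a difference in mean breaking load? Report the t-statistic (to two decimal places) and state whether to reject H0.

t = -0.42; fail to reject H0

Let group 1 = line 1, group 2 = line 2. H0: μ_1 = μ_2; H1: μ_1 ≠ μ_2 (Welch's two-sample t-test, two-sided).
t = (x̄_1 − x̄_2)/√(s_1²/n_1 + s_2²/n_2) = (90.3 − 95.1)/√(20.9²/13 + 40.4²/17) = -0.42
Welch–Satterthwaite df ≈ 25.07
Two-sided p-value ≈ 0.677
Since p ≈ 0.677 > α = 0.025, fail to reject H0; the data do not provide sufficient evidence against H0.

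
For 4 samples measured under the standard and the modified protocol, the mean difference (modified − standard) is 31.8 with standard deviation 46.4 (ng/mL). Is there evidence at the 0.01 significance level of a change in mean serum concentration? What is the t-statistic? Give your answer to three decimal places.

1.371

H0: μ_d = 0; H1: μ_d ≠ 0 (paired t-test on the differences, two-sided).
t = d̄/(s_d/√n) = 31.8/(46.4/√4) = 1.371
df = n − 1 = 3
Two-sided p-value ≈ 0.264
Since p ≈ 0.264 > α = 0.01, fail to reject H0; the evidence is not statistically significant.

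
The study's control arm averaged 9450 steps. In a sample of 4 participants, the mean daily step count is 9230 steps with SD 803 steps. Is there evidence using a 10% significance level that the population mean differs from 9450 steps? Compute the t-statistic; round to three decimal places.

-0.548

H0: μ = 9450; H1: μ ≠ 9450 (one-sample t-test, two-sided).
t = (x̄ − μ₀)/(s/√n) = (9230 − 9450)/(803/√4) = -0.548
df = n − 1 = 3
Two-sided p-value ≈ 0.622
Since p ≈ 0.622 > α = 0.1, fail to reject H0; the data do not provide sufficient evidence against H0.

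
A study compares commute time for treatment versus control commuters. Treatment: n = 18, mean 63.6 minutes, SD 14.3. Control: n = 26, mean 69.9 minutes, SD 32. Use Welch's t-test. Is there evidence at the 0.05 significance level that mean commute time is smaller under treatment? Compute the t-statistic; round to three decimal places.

Let group 1 = treatment, group 2 = control. H0: μ_1 = μ_2; H1: μ_1 < μ_2 (Welch's two-sample t-test, left-tailed).
t = (x̄_1 − x̄_2)/√(s_1²/n_1 + s_2²/n_2) = (63.6 − 69.9)/√(14.3²/18 + 32²/26) = -0.884
Welch–Satterthwaite df ≈ 36.98
p-value = P(T ≤ -0.884) ≈ 0.1911
Since p ≈ 0.1911 > α = 0.05, fail to reject H0; the evidence is not statistically significant.

-0.884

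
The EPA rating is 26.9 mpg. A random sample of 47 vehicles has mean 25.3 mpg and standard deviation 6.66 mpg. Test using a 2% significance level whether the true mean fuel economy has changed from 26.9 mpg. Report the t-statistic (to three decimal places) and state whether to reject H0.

H0: μ = 26.9; H1: μ ≠ 26.9 (one-sample t-test, two-sided).
t = (x̄ − μ₀)/(s/√n) = (25.3 − 26.9)/(6.66/√47) = -1.647
df = n − 1 = 46
Two-sided p-value ≈ 0.1064
Since p ≈ 0.1064 > α = 0.02, fail to reject H0; the data do not provide sufficient evidence against H0.

t = -1.647; fail to reject H0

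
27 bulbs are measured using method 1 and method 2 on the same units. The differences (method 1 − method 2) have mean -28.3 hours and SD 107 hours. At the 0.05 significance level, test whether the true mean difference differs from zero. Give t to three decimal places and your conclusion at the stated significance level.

t = -1.374; fail to reject H0

H0: μ_d = 0; H1: μ_d ≠ 0 (paired t-test on the differences, two-sided).
t = d̄/(s_d/√n) = -28.3/(107/√27) = -1.374
df = n − 1 = 26
Two-sided p-value ≈ 0.181
Since p ≈ 0.181 > α = 0.05, fail to reject H0; the data do not provide sufficient evidence against H0.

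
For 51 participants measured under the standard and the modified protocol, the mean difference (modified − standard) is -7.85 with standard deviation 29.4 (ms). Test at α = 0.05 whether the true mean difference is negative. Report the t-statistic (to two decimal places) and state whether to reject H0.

H0: μ_d = 0; H1: μ_d < 0 (paired t-test on the differences, left-tailed).
t = d̄/(s_d/√n) = -7.85/(29.4/√51) = -1.91
df = n − 1 = 50
p-value = P(T ≤ -1.91) ≈ 0.0311
Since p ≈ 0.0311 < α = 0.05, reject H0; the evidence is statistically significant.

t = -1.91; reject H0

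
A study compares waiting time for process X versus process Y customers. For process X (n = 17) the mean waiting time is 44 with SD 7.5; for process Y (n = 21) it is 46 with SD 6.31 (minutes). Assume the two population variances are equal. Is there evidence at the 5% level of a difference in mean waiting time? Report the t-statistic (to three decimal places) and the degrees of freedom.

t = -0.893, df = 36

Let group 1 = process X, group 2 = process Y. H0: μ_1 = μ_2; H1: μ_1 ≠ μ_2 (two-sample pooled-variance t-test, two-sided).
s_p² = [(17−1)·7.5² + (21−1)·6.31²]/(17+21−2) = 47.1201
t = (44 − 46)/√[47.1201·(1/17 + 1/21)] = -0.893
df = n₁ + n₂ − 2 = 36
Two-sided p-value ≈ 0.378
Since p ≈ 0.378 > α = 0.05, fail to reject H0; the evidence is not statistically significant.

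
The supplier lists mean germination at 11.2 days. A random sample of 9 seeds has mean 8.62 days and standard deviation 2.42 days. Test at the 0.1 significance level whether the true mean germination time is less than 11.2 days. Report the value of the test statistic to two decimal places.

H0: μ = 11.2; H1: μ < 11.2 (one-sample t-test, left-tailed).
t = (x̄ − μ₀)/(s/√n) = (8.62 − 11.2)/(2.42/√9) = -3.20
df = n − 1 = 8
p-value = P(T ≤ -3.20) ≈ 0.0063
Since p ≈ 0.0063 < α = 0.1, reject H0; the data support H1.

-3.20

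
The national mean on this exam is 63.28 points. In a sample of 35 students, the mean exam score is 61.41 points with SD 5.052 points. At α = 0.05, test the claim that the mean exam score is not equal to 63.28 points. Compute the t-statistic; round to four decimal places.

H0: μ = 63.28; H1: μ ≠ 63.28 (one-sample t-test, two-sided).
t = (x̄ − μ₀)/(s/√n) = (61.41 − 63.28)/(5.052/√35) = -2.1898
df = n − 1 = 34
Two-sided p-value ≈ 0.0355
Since p ≈ 0.0355 < α = 0.05, reject H0; the data support H1.

-2.1898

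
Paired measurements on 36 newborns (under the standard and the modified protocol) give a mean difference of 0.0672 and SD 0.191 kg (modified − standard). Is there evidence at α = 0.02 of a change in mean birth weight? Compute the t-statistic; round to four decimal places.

2.1110

H0: μ_d = 0; H1: μ_d ≠ 0 (paired t-test on the differences, two-sided).
t = d̄/(s_d/√n) = 0.0672/(0.191/√36) = 2.1110
df = n − 1 = 35
Two-sided p-value ≈ 0.042
Since p ≈ 0.042 > α = 0.02, fail to reject H0; the evidence is not statistically significant.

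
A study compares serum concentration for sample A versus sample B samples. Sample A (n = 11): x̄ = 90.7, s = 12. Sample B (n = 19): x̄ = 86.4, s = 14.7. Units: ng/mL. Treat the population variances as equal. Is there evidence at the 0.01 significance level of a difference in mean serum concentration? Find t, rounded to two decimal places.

0.82

Let group 1 = sample A, group 2 = sample B. H0: μ_1 = μ_2; H1: μ_1 ≠ μ_2 (two-sample pooled-variance t-test, two-sided).
s_p² = [(11−1)·12² + (19−1)·14.7²]/(11+19−2) = 190.344
t = (90.7 − 86.4)/√[190.344·(1/11 + 1/19)] = 0.82
df = n₁ + n₂ − 2 = 28
Two-sided p-value ≈ 0.4177
Since p ≈ 0.4177 > α = 0.01, fail to reject H0; the evidence is not statistically significant.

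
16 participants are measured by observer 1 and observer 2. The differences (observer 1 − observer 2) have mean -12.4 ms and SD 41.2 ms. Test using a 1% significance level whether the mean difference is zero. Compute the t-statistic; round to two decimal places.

-1.20

H0: μ_d = 0; H1: μ_d ≠ 0 (paired t-test on the differences, two-sided).
t = d̄/(s_d/√n) = -12.4/(41.2/√16) = -1.20
df = n − 1 = 15
Two-sided p-value ≈ 0.2473
Since p ≈ 0.2473 > α = 0.01, fail to reject H0; the evidence is not statistically significant.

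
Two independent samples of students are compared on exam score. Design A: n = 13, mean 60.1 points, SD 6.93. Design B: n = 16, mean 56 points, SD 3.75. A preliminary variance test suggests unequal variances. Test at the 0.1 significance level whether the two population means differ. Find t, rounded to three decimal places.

1.917

Let group 1 = design A, group 2 = design B. H0: μ_1 = μ_2; H1: μ_1 ≠ μ_2 (Welch's two-sample t-test, two-sided).
t = (x̄_1 − x̄_2)/√(s_1²/n_1 + s_2²/n_2) = (60.1 − 56)/√(6.93²/13 + 3.75²/16) = 1.917
Welch–Satterthwaite df ≈ 17.59
Two-sided p-value ≈ 0.0716
Since p ≈ 0.0716 < α = 0.1, reject H0; the evidence is statistically significant.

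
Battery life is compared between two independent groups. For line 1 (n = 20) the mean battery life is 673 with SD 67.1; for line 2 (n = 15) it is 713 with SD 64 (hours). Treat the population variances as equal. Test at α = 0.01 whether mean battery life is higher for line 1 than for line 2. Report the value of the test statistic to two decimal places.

-1.78

Let group 1 = line 1, group 2 = line 2. H0: μ_1 = μ_2; H1: μ_1 > μ_2 (two-sample pooled-variance t-test, right-tailed).
s_p² = [(20−1)·67.1² + (15−1)·64²]/(20+15−2) = 4329.99
t = (673 − 713)/√[4329.99·(1/20 + 1/15)] = -1.78
df = n₁ + n₂ − 2 = 33
p-value = P(T ≥ -1.78) ≈ 0.9578
Since p ≈ 0.9578 > α = 0.01, fail to reject H0; the data do not provide sufficient evidence against H0.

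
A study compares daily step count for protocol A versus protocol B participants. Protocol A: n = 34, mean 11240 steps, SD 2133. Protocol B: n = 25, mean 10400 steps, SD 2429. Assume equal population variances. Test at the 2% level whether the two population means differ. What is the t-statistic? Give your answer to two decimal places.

Let group 1 = protocol A, group 2 = protocol B. H0: μ_1 = μ_2; H1: μ_1 ≠ μ_2 (two-sample pooled-variance t-test, two-sided).
s_p² = [(34−1)·2133² + (25−1)·2429²]/(34+25−2) = 5118260
t = (11240 − 10400)/√[5118260·(1/34 + 1/25)] = 1.41
df = n₁ + n₂ − 2 = 57
Two-sided p-value ≈ 0.1642
Since p ≈ 0.1642 > α = 0.02, fail to reject H0; the evidence is not statistically significant.

1.41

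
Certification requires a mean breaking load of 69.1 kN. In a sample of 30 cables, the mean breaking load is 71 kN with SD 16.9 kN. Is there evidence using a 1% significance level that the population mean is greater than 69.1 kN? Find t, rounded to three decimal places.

H0: μ = 69.1; H1: μ > 69.1 (one-sample t-test, right-tailed).
t = (x̄ − μ₀)/(s/√n) = (71 − 69.1)/(16.9/√30) = 0.616
df = n − 1 = 29
p-value = P(T ≥ 0.616) ≈ 0.2714
Since p ≈ 0.2714 > α = 0.01, fail to reject H0; the evidence is not statistically significant.

0.616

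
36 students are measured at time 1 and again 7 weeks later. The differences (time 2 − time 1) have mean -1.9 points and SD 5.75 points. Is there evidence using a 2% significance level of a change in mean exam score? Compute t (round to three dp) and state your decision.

H0: μ_d = 0; H1: μ_d ≠ 0 (paired t-test on the differences, two-sided).
t = d̄/(s_d/√n) = -1.9/(5.75/√36) = -1.983
df = n − 1 = 35
Two-sided p-value ≈ 0.055
Since p ≈ 0.055 > α = 0.02, fail to reject H0; the data do not provide sufficient evidence against H0.

t = -1.983; fail to reject H0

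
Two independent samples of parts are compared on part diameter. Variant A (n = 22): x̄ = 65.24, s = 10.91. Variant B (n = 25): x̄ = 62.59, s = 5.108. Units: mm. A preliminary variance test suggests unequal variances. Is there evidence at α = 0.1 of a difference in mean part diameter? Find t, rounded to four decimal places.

1.0431

Let group 1 = variant A, group 2 = variant B. H0: μ_1 = μ_2; H1: μ_1 ≠ μ_2 (Welch's two-sample t-test, two-sided).
t = (x̄_1 − x̄_2)/√(s_1²/n_1 + s_2²/n_2) = (65.24 − 62.59)/√(10.91²/22 + 5.108²/25) = 1.0431
Welch–Satterthwaite df ≈ 28.94
Two-sided p-value ≈ 0.306
Since p ≈ 0.306 > α = 0.1, fail to reject H0; the evidence is not statistically significant.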